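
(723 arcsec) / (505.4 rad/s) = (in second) 6.936e-06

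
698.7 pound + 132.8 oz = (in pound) 707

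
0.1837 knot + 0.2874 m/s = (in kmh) 1.375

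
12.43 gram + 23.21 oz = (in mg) 6.704e+05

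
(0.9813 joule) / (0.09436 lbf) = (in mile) 0.001453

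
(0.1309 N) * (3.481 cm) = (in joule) 0.004557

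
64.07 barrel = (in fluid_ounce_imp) 3.585e+05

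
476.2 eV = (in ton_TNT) 1.824e-26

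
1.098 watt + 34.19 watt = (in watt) 35.29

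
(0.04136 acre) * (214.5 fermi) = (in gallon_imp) 7.897e-09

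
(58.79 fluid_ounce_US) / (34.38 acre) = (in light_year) 1.321e-24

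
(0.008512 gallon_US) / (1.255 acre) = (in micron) 0.006344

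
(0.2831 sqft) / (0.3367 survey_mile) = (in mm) 0.04854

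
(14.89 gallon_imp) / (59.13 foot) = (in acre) 9.281e-07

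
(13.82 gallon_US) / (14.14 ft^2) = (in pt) 112.9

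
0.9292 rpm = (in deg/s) 5.575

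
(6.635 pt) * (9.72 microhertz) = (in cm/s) 2.275e-06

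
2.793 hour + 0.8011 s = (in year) 0.0003189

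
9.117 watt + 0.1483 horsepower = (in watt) 119.7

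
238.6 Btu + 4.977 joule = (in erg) 2.517e+12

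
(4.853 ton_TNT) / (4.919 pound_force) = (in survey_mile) 5.766e+05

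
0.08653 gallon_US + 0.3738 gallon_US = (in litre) 1.743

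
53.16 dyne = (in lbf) 0.0001195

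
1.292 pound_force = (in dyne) 5.747e+05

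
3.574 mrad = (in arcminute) 12.29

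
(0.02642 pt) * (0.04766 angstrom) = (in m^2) 4.442e-17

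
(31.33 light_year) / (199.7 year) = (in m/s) 4.707e+07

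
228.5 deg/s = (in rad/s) 3.988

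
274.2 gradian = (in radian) 4.307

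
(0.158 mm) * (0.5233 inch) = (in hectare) 2.1e-10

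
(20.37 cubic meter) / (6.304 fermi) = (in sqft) 3.478e+16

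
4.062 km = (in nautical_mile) 2.193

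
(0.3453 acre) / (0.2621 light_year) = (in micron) 5.635e-07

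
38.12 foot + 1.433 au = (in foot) 7.033e+11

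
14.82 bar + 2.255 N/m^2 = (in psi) 214.9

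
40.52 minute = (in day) 0.02814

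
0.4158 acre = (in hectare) 0.1683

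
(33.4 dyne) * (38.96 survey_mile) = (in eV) 1.307e+20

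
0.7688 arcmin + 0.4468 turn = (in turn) 0.4468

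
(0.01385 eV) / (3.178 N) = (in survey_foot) 2.291e-21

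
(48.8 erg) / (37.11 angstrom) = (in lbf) 295.6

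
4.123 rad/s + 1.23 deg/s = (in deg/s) 237.5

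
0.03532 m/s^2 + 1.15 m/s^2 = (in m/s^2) 1.185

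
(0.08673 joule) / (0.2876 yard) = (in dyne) 3.298e+04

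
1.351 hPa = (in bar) 0.001351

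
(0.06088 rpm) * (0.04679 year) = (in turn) 1497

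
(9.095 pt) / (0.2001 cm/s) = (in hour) 0.0004454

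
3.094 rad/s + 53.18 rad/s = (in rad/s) 56.27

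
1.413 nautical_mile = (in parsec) 8.481e-14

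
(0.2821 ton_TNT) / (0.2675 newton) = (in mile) 2.742e+06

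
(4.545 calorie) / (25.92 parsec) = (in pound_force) 5.345e-18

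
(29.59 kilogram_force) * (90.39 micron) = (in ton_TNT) 6.269e-12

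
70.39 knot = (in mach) 0.1063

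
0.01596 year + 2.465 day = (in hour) 199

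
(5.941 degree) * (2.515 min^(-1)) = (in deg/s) 0.249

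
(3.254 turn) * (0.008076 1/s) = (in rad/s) 0.1651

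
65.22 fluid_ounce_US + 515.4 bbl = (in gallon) 2.165e+04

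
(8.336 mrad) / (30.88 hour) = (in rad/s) 7.499e-08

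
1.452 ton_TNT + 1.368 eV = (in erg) 6.075e+16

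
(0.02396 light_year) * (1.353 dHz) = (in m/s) 3.067e+13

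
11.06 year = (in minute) 5.813e+06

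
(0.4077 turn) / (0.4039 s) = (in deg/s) 363.4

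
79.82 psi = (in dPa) 5.503e+06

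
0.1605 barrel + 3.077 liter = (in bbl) 0.1799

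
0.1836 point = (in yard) 7.083e-05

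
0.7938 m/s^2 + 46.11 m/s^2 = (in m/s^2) 46.9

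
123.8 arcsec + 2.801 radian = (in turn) 0.4459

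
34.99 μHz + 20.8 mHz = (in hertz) 0.02083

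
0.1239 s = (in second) 0.1239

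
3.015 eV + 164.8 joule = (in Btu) 0.1562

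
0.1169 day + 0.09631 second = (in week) 0.0167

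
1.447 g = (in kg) 0.001447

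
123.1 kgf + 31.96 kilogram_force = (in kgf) 155.1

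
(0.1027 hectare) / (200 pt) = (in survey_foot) 4.776e+04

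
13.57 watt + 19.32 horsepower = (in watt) 1.442e+04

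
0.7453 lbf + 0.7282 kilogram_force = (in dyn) 1.046e+06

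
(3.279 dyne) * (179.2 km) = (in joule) 5.876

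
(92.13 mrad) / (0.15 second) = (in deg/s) 35.19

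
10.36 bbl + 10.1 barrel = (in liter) 3253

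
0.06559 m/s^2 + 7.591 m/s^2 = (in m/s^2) 7.657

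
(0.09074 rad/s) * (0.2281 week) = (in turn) 1992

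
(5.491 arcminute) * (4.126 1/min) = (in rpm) 0.001049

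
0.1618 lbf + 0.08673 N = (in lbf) 0.1813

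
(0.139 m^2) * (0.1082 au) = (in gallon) 5.944e+11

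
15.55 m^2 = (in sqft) 167.4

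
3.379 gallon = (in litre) 12.79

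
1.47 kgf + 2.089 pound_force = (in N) 23.71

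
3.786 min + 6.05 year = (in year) 6.05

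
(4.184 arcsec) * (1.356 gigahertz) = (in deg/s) 1.576e+06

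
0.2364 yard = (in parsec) 7.005e-18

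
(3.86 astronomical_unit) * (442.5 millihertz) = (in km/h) 9.199e+11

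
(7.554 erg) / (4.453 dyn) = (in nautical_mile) 9.16e-06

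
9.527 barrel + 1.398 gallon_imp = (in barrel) 9.567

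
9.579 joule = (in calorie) 2.289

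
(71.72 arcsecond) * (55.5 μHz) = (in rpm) 1.843e-07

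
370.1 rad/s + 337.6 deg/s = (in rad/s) 376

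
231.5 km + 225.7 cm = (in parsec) 7.502e-12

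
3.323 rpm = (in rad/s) 0.348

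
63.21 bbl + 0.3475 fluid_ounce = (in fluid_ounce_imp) 3.537e+05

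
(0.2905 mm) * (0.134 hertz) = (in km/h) 0.0001401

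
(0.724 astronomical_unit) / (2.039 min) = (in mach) 2.6e+06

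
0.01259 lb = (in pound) 0.01259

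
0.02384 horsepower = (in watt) 17.78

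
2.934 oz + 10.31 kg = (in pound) 22.91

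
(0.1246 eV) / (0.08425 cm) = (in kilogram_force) 2.416e-18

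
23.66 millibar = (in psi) 0.3432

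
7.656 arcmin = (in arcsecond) 459.4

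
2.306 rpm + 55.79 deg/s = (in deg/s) 69.63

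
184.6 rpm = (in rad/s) 19.33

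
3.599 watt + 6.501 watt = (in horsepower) 0.01354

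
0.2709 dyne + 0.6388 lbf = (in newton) 2.842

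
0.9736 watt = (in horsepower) 0.001306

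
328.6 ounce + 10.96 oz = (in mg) 9.626e+06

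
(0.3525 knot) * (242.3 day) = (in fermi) 3.796e+21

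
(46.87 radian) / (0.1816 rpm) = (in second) 2465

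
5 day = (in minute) 7200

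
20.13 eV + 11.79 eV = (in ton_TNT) 1.222e-27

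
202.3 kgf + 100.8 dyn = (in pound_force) 446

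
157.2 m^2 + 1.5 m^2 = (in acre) 0.03922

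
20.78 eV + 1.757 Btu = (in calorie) 443.1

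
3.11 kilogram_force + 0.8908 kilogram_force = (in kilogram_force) 4.001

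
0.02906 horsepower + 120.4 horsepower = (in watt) 8.98e+04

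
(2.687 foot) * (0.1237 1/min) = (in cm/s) 0.1689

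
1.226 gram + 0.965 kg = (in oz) 34.08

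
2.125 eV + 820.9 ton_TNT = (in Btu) 3.255e+09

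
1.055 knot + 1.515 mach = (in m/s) 516.4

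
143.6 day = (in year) 0.3934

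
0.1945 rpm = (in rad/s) 0.02037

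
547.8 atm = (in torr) 4.163e+05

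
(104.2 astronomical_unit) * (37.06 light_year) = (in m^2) 5.465e+30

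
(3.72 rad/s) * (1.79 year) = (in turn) 3.342e+07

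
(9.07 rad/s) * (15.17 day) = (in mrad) 1.189e+10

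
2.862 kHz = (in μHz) 2.862e+09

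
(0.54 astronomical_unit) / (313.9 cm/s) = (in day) 2.979e+05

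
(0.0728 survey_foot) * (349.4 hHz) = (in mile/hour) 1734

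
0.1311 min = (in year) 2.494e-07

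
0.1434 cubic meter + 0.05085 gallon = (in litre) 143.6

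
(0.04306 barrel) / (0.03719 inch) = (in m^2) 7.247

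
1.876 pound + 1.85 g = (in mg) 8.528e+05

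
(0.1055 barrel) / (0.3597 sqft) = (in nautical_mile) 0.000271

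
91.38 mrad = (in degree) 5.236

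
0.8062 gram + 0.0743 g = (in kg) 0.0008805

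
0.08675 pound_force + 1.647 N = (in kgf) 0.2073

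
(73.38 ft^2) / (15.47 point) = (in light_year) 1.32e-13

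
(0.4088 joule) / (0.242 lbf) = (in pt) 1076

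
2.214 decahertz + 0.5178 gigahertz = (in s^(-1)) 5.178e+08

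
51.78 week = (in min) 5.219e+05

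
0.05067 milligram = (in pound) 1.117e-07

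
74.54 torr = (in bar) 0.09938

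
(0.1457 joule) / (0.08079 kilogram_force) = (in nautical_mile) 9.93e-05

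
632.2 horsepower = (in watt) 4.714e+05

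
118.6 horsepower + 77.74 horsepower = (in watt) 1.464e+05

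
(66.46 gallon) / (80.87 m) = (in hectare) 3.111e-07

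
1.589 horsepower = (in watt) 1185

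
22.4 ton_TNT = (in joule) 9.372e+10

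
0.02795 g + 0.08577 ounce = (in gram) 2.459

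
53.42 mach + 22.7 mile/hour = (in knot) 3.538e+04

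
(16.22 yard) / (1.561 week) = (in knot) 3.054e-05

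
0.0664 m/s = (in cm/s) 6.64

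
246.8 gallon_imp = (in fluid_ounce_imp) 3.949e+04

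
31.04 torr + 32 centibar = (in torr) 271.1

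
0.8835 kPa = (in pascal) 883.5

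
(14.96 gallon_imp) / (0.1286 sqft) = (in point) 1.614e+04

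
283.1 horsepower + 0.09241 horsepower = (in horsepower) 283.2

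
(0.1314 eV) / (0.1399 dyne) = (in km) 1.505e-17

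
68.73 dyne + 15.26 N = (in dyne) 1.526e+06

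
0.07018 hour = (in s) 252.6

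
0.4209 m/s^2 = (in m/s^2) 0.4209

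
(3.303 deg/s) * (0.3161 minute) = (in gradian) 69.61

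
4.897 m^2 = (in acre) 0.00121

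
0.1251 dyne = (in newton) 1.251e-06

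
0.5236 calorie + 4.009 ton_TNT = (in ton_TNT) 4.009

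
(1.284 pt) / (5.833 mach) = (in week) 3.771e-13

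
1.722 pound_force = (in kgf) 0.7811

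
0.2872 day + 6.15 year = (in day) 2245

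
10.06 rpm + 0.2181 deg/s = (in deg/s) 60.58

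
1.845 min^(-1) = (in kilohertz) 3.075e-05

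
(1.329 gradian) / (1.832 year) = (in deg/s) 2.07e-08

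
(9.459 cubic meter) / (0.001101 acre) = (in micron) 2.123e+06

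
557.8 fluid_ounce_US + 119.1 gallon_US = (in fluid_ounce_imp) 1.645e+04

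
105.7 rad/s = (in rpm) 1009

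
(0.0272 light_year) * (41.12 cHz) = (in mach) 3.108e+11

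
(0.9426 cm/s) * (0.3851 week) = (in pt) 6.223e+06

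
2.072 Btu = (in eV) 1.364e+22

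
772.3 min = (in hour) 12.87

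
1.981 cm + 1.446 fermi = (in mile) 1.231e-05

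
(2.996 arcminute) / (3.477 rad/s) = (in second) 0.0002506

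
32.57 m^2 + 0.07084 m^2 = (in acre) 0.008066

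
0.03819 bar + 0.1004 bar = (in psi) 2.01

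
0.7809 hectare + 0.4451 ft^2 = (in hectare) 0.7809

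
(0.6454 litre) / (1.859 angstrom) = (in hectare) 347.2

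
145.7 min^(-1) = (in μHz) 2.428e+06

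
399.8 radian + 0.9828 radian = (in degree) 2.296e+04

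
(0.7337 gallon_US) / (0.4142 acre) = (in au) 1.108e-17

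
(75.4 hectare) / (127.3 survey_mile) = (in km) 0.00368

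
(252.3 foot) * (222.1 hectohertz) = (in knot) 3.32e+06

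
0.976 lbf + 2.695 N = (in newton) 7.036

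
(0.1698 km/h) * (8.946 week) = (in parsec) 8.27e-12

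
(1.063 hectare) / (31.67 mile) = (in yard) 0.2281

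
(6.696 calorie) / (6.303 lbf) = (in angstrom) 9.992e+09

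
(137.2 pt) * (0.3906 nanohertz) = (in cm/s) 1.891e-09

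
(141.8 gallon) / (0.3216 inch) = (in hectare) 0.006571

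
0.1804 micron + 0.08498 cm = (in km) 8.5e-07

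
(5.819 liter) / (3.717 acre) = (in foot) 1.269e-06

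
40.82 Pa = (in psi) 0.00592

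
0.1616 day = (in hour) 3.878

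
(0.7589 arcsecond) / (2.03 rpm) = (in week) 2.862e-11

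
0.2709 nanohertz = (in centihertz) 2.709e-08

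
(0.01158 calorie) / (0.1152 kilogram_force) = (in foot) 0.1407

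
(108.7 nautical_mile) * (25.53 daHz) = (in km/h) 1.85e+08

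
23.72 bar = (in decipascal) 2.372e+07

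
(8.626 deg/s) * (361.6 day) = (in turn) 7.486e+05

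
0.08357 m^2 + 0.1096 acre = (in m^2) 443.6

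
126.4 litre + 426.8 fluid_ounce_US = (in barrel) 0.8744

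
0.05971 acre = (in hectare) 0.02416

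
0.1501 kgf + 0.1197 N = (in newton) 1.592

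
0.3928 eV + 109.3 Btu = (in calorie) 2.756e+04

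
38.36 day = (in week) 5.48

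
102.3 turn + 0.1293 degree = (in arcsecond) 1.326e+08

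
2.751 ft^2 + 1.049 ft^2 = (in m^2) 0.353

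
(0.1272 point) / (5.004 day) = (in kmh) 3.736e-10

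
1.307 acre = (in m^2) 5289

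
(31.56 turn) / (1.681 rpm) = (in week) 0.001863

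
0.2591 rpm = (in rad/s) 0.02713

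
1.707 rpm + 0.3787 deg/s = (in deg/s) 10.62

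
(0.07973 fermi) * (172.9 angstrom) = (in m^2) 1.379e-24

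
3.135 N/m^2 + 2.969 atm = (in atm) 2.969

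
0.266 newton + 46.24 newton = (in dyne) 4.651e+06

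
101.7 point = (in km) 3.588e-05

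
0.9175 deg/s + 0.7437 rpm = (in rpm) 0.8966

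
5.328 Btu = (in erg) 5.621e+10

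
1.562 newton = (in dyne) 1.562e+05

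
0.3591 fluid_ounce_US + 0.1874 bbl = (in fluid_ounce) 1008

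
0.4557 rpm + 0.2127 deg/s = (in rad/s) 0.05143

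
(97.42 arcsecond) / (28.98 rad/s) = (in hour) 4.527e-09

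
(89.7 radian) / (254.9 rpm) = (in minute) 0.05601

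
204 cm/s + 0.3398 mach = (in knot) 228.9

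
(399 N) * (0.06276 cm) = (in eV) 1.563e+18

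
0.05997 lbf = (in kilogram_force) 0.0272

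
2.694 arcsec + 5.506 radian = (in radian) 5.506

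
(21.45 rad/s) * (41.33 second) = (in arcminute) 3.048e+06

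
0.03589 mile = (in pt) 1.637e+05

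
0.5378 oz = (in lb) 0.03361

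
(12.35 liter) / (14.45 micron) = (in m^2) 854.7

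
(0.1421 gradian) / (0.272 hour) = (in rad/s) 2.28e-06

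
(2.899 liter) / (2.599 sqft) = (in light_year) 1.269e-18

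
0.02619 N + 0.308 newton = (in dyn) 3.342e+04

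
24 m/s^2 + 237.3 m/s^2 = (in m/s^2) 261.3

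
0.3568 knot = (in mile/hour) 0.4106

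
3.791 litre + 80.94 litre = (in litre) 84.73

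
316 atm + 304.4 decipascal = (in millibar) 3.202e+05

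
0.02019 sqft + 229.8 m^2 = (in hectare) 0.02298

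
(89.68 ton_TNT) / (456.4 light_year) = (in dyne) 0.00869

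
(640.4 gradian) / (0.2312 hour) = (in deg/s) 0.6925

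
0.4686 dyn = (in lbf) 1.053e-06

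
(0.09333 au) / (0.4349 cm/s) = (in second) 3.21e+12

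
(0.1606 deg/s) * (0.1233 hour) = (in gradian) 79.21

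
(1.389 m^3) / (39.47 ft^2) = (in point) 1074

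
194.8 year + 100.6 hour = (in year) 194.8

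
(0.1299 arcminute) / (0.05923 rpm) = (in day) 7.051e-08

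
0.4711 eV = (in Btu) 7.154e-23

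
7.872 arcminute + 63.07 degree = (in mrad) 1103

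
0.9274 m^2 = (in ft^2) 9.982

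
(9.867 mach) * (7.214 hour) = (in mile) 5.422e+04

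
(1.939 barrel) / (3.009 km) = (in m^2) 0.0001025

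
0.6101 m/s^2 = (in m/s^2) 0.6101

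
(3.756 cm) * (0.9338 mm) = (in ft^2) 0.0003775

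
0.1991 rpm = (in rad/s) 0.02085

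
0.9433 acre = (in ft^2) 4.109e+04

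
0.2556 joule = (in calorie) 0.06109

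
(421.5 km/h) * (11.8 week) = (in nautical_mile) 4.512e+05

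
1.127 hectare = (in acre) 2.785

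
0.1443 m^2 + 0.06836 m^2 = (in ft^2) 2.289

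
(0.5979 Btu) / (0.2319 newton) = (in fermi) 2.72e+18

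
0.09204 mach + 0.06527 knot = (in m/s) 31.37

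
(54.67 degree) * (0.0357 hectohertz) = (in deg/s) 195.2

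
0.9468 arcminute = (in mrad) 0.2754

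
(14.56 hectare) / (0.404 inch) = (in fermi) 1.419e+22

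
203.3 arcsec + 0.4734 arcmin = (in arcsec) 231.7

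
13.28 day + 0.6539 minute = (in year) 0.03638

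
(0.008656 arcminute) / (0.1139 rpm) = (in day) 2.443e-09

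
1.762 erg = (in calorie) 4.211e-08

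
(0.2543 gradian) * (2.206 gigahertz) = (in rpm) 8.415e+07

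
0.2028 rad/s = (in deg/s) 11.62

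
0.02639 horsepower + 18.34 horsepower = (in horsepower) 18.37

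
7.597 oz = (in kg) 0.2154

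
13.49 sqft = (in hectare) 0.0001253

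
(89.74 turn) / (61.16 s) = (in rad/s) 9.219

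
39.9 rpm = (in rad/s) 4.178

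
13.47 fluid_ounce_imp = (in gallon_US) 0.1011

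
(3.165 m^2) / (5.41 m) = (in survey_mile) 0.0003635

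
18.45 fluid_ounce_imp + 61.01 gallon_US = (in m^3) 0.2315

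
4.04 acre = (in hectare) 1.635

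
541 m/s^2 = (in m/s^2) 541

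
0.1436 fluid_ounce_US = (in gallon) 0.001122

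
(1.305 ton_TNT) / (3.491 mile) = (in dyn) 9.719e+10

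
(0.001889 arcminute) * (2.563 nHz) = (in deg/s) 8.069e-14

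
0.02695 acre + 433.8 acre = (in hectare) 175.6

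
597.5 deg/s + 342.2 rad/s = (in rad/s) 352.6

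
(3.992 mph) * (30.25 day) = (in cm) 4.664e+08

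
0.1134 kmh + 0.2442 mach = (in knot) 161.7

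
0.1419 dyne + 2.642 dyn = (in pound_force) 6.258e-06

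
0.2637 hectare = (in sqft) 2.838e+04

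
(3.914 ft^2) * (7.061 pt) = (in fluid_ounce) 30.63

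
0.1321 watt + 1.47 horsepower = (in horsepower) 1.47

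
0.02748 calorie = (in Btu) 0.000109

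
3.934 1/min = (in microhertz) 6.557e+04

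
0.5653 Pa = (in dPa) 5.653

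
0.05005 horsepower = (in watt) 37.32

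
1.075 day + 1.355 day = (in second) 2.1e+05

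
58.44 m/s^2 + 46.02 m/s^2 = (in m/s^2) 104.5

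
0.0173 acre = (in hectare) 0.007001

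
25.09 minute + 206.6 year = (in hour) 1.81e+06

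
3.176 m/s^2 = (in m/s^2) 3.176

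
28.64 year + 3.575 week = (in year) 28.71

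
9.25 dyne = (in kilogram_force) 9.432e-06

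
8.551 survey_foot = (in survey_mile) 0.00162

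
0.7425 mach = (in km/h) 910.2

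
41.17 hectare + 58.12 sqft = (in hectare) 41.17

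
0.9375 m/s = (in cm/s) 93.75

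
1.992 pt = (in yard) 0.0007685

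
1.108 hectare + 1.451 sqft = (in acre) 2.738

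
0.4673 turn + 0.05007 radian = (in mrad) 2986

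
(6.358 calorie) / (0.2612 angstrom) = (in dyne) 1.018e+17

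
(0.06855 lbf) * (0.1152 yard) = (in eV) 2.005e+17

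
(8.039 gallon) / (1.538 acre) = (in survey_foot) 1.604e-05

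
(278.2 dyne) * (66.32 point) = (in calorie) 1.556e-05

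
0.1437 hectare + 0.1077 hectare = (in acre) 0.6212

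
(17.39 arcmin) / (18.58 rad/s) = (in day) 3.151e-09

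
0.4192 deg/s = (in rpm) 0.06987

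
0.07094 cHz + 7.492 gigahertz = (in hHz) 7.492e+07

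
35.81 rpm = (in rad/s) 3.75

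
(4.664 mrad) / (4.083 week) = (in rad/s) 1.889e-09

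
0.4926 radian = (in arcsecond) 1.016e+05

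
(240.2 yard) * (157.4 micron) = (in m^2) 0.03457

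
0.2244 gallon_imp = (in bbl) 0.006417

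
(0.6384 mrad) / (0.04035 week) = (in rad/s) 2.616e-08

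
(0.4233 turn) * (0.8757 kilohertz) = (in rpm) 2.224e+04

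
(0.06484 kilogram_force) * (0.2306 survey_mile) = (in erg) 2.36e+09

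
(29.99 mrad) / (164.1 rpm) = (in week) 2.886e-09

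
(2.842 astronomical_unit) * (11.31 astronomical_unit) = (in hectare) 7.193e+19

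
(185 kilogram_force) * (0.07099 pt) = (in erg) 4.544e+05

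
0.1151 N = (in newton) 0.1151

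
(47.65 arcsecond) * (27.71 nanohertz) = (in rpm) 6.113e-11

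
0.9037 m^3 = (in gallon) 238.7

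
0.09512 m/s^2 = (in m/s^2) 0.09512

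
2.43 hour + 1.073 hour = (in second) 1.261e+04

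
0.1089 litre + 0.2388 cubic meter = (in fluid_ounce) 8078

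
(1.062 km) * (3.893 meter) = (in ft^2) 4.45e+04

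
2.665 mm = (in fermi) 2.665e+12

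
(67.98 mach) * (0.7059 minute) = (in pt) 2.779e+09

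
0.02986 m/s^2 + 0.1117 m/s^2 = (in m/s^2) 0.1416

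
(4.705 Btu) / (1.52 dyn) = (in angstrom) 3.266e+18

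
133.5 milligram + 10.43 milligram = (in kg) 0.0001439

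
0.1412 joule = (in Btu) 0.0001338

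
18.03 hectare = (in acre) 44.55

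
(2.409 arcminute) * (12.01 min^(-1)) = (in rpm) 0.001339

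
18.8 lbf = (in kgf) 8.528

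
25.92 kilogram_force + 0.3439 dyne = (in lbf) 57.14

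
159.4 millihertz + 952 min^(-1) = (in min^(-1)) 961.6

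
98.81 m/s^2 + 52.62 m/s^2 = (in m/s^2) 151.4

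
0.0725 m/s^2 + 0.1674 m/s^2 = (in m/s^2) 0.2399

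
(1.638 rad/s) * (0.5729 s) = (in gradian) 59.74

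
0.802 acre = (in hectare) 0.3246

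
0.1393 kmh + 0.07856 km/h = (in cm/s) 6.052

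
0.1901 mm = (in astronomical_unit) 1.271e-15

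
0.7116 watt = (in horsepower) 0.0009543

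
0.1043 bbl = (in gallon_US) 4.381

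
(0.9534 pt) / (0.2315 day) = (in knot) 3.269e-08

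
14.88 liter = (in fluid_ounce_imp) 523.7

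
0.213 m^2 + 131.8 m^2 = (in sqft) 1421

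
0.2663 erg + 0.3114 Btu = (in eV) 2.051e+21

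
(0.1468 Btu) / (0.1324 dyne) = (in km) 1.17e+05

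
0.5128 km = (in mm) 5.128e+05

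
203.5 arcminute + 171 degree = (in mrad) 3044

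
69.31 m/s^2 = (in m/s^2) 69.31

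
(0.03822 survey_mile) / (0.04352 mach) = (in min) 0.06918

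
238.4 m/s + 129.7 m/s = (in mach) 1.081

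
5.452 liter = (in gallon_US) 1.44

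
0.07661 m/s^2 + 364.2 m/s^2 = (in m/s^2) 364.3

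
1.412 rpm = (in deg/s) 8.472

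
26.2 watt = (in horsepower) 0.03513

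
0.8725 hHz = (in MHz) 8.725e-05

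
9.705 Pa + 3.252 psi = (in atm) 0.2214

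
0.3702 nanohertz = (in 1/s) 3.702e-10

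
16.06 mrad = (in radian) 0.01606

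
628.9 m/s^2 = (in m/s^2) 628.9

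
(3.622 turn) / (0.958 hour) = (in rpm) 0.06301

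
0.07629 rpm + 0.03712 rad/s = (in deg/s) 2.585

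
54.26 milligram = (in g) 0.05426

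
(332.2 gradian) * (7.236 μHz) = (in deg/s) 0.002163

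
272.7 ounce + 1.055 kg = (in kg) 8.786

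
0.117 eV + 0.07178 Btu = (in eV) 4.727e+20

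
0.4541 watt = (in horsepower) 0.000609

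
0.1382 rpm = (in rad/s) 0.01447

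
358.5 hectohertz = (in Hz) 3.585e+04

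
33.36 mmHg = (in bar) 0.04448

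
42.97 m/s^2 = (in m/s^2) 42.97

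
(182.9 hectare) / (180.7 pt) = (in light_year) 3.033e-09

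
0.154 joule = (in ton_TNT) 3.681e-11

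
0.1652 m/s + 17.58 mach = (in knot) 1.164e+04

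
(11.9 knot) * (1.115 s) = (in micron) 6.826e+06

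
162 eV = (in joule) 2.596e-17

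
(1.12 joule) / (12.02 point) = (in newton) 264.1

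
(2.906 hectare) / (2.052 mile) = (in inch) 346.4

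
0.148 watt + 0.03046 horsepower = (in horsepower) 0.03066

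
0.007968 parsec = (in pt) 6.969e+17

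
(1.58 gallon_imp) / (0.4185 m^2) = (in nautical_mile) 9.267e-06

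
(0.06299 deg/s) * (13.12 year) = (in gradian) 2.896e+07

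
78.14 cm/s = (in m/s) 0.7814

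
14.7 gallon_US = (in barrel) 0.35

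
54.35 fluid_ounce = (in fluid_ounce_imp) 56.57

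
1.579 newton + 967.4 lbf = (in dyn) 4.305e+08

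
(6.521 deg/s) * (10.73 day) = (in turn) 1.679e+04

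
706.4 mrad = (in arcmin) 2428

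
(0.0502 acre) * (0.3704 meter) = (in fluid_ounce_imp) 2.648e+06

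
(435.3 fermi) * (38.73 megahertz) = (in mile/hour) 3.771e-05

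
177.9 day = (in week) 25.41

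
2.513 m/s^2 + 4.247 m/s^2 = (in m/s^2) 6.76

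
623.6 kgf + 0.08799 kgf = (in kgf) 623.7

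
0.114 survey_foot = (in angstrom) 3.475e+08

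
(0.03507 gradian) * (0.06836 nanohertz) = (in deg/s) 2.158e-12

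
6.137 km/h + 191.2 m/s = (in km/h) 694.5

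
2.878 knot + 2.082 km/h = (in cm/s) 205.9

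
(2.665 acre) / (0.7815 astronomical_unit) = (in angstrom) 922.5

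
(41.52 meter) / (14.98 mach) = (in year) 2.581e-10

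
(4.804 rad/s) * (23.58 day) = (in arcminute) 3.365e+10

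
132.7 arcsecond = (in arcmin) 2.212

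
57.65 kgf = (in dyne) 5.654e+07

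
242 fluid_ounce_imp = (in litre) 6.876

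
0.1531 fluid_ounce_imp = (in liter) 0.00435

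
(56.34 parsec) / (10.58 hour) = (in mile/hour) 1.021e+14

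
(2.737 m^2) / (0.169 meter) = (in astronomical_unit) 1.083e-10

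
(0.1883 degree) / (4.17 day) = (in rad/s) 9.122e-09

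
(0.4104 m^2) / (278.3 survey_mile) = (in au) 6.125e-18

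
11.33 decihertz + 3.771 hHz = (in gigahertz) 3.782e-07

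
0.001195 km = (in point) 3387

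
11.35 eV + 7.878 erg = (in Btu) 7.467e-10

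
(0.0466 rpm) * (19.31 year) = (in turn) 4.73e+05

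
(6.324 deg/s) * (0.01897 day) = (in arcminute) 6.219e+05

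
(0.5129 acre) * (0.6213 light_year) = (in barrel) 7.674e+19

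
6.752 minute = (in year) 1.285e-05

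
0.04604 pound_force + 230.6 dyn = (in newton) 0.2071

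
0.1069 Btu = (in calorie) 26.96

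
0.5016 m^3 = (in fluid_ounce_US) 1.696e+04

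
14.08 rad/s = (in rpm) 134.5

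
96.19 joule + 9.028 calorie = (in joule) 134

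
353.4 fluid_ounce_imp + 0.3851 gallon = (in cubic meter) 0.0115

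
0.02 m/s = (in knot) 0.03888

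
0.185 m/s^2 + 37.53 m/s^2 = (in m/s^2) 37.72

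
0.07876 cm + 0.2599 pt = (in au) 5.878e-15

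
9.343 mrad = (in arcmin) 32.12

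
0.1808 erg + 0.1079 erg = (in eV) 1.802e+11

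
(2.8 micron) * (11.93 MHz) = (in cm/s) 3340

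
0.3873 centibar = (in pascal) 387.3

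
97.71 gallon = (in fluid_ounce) 1.251e+04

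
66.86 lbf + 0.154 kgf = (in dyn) 2.989e+07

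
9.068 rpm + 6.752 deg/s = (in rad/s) 1.067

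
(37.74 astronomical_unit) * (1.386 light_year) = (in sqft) 7.969e+29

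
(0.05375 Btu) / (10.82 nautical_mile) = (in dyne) 283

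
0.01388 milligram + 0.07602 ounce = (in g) 2.155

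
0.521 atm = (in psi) 7.657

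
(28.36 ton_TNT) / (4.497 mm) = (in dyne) 2.639e+18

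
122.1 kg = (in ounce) 4307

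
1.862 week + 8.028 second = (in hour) 312.8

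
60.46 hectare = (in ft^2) 6.508e+06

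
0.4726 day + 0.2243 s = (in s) 4.083e+04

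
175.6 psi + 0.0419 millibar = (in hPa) 1.211e+04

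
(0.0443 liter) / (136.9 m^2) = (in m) 3.236e-07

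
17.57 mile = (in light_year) 2.989e-12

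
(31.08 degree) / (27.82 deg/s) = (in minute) 0.01862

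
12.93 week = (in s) 7.82e+06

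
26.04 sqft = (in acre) 0.0005978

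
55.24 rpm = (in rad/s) 5.785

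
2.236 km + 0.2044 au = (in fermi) 3.058e+25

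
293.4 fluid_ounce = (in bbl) 0.05458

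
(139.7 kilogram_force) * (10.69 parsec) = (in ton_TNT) 1.08e+11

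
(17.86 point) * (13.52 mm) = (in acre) 2.105e-08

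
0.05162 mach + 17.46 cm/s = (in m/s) 17.75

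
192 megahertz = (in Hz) 1.92e+08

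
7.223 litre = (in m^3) 0.007223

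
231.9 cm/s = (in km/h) 8.348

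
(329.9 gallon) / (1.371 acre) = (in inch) 0.008861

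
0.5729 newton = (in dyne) 5.729e+04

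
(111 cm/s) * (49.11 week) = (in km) 3.297e+04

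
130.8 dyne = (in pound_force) 0.0002941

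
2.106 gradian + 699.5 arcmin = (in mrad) 236.6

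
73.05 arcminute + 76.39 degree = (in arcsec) 2.794e+05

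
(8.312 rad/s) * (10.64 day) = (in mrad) 7.641e+09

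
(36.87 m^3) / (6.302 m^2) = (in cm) 585.1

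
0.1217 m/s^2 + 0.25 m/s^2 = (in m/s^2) 0.3717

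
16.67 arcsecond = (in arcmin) 0.2778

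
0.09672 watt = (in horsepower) 0.0001297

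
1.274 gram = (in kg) 0.001274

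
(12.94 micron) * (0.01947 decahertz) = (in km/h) 9.07e-06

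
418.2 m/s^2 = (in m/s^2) 418.2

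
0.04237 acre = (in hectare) 0.01715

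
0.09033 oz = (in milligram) 2561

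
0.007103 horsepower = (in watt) 5.297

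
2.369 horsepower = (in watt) 1767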